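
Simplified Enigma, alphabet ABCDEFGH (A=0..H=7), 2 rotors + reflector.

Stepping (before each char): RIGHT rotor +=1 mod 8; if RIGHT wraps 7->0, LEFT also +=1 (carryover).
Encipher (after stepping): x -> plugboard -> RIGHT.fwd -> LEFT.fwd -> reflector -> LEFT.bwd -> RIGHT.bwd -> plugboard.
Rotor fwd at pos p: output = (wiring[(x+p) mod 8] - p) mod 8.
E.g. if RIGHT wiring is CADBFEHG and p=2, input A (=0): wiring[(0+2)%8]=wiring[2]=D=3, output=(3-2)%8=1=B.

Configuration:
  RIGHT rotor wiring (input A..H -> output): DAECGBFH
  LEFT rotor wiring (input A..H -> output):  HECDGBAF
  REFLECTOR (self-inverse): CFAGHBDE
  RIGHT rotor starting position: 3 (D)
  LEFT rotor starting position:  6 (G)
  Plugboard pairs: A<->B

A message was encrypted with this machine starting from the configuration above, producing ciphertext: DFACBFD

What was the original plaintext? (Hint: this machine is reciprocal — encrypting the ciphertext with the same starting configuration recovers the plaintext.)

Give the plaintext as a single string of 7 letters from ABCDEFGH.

Answer: EEFAADB

Derivation:
Char 1 ('D'): step: R->4, L=6; D->plug->D->R->D->L->G->refl->D->L'->H->R'->E->plug->E
Char 2 ('F'): step: R->5, L=6; F->plug->F->R->H->L->D->refl->G->L'->D->R'->E->plug->E
Char 3 ('A'): step: R->6, L=6; A->plug->B->R->B->L->H->refl->E->L'->E->R'->F->plug->F
Char 4 ('C'): step: R->7, L=6; C->plug->C->R->B->L->H->refl->E->L'->E->R'->B->plug->A
Char 5 ('B'): step: R->0, L->7 (L advanced); B->plug->A->R->D->L->D->refl->G->L'->A->R'->B->plug->A
Char 6 ('F'): step: R->1, L=7; F->plug->F->R->E->L->E->refl->H->L'->F->R'->D->plug->D
Char 7 ('D'): step: R->2, L=7; D->plug->D->R->H->L->B->refl->F->L'->C->R'->A->plug->B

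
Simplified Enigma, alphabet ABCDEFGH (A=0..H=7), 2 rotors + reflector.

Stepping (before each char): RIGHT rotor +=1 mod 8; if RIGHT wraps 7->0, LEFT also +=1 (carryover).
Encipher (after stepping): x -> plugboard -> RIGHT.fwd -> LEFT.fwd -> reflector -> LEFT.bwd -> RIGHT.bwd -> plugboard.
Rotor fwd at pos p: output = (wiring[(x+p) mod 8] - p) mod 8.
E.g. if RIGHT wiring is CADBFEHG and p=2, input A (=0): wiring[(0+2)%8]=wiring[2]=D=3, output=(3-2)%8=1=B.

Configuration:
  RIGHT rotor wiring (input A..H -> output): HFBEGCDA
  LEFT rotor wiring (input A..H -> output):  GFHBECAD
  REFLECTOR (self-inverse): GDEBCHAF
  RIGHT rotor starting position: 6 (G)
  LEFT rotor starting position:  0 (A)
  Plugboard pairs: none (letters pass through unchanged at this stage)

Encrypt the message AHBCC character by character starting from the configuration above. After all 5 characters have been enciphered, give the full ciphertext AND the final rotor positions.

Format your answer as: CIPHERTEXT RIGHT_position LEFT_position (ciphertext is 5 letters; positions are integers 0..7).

Char 1 ('A'): step: R->7, L=0; A->plug->A->R->B->L->F->refl->H->L'->C->R'->D->plug->D
Char 2 ('H'): step: R->0, L->1 (L advanced); H->plug->H->R->A->L->E->refl->C->L'->G->R'->E->plug->E
Char 3 ('B'): step: R->1, L=1; B->plug->B->R->A->L->E->refl->C->L'->G->R'->H->plug->H
Char 4 ('C'): step: R->2, L=1; C->plug->C->R->E->L->B->refl->D->L'->D->R'->H->plug->H
Char 5 ('C'): step: R->3, L=1; C->plug->C->R->H->L->F->refl->H->L'->F->R'->E->plug->E
Final: ciphertext=DEHHE, RIGHT=3, LEFT=1

Answer: DEHHE 3 1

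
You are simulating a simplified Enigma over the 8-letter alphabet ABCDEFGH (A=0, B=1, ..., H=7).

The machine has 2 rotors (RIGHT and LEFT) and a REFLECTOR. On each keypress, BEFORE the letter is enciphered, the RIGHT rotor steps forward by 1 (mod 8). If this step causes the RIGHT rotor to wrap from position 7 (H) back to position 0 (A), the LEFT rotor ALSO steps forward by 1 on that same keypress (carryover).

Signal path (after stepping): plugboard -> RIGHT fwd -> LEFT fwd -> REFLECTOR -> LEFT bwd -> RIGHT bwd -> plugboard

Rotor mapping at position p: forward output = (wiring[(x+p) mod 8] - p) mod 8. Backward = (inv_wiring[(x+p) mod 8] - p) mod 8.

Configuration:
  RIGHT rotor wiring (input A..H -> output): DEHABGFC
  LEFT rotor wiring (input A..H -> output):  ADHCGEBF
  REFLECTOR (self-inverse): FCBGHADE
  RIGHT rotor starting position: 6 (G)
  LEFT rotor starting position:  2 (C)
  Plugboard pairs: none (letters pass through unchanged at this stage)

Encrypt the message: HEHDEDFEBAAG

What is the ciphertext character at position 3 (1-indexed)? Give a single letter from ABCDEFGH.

Char 1 ('H'): step: R->7, L=2; H->plug->H->R->G->L->G->refl->D->L'->F->R'->C->plug->C
Char 2 ('E'): step: R->0, L->3 (L advanced); E->plug->E->R->B->L->D->refl->G->L'->D->R'->A->plug->A
Char 3 ('H'): step: R->1, L=3; H->plug->H->R->C->L->B->refl->C->L'->E->R'->F->plug->F

F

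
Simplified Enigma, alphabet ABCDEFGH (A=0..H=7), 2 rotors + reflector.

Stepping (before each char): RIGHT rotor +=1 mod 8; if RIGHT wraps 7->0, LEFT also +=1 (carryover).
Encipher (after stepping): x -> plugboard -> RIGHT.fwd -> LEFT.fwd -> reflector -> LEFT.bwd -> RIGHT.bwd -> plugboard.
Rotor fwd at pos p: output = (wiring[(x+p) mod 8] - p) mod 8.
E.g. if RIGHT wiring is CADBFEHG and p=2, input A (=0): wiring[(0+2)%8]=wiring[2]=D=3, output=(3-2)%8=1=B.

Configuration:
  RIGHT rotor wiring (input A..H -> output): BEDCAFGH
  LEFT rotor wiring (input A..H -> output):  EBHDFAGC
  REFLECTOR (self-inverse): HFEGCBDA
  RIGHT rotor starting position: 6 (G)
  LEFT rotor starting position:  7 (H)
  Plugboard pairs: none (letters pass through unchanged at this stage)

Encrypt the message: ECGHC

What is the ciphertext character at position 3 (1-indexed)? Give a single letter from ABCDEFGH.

Char 1 ('E'): step: R->7, L=7; E->plug->E->R->D->L->A->refl->H->L'->H->R'->H->plug->H
Char 2 ('C'): step: R->0, L->0 (L advanced); C->plug->C->R->D->L->D->refl->G->L'->G->R'->G->plug->G
Char 3 ('G'): step: R->1, L=0; G->plug->G->R->G->L->G->refl->D->L'->D->R'->A->plug->A

A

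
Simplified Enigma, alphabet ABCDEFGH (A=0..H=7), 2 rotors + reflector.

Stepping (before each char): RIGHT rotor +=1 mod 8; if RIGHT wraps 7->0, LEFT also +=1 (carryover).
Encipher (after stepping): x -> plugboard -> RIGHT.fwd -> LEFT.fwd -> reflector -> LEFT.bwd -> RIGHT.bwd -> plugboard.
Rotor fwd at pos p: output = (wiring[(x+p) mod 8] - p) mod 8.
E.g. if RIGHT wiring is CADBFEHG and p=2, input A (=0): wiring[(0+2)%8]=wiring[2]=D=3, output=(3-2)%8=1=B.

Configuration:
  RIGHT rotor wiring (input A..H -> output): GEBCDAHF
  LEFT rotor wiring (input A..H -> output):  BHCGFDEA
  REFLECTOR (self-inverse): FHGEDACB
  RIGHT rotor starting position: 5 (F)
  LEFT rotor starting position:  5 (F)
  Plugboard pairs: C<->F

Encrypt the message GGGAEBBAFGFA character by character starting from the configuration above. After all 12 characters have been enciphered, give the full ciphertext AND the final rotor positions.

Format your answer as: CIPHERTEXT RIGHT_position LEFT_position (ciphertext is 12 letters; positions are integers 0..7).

Answer: BAHCAGEHAHHC 1 7

Derivation:
Char 1 ('G'): step: R->6, L=5; G->plug->G->R->F->L->F->refl->A->L'->H->R'->B->plug->B
Char 2 ('G'): step: R->7, L=5; G->plug->G->R->B->L->H->refl->B->L'->G->R'->A->plug->A
Char 3 ('G'): step: R->0, L->6 (L advanced); G->plug->G->R->H->L->F->refl->A->L'->F->R'->H->plug->H
Char 4 ('A'): step: R->1, L=6; A->plug->A->R->D->L->B->refl->H->L'->G->R'->F->plug->C
Char 5 ('E'): step: R->2, L=6; E->plug->E->R->F->L->A->refl->F->L'->H->R'->A->plug->A
Char 6 ('B'): step: R->3, L=6; B->plug->B->R->A->L->G->refl->C->L'->B->R'->G->plug->G
Char 7 ('B'): step: R->4, L=6; B->plug->B->R->E->L->E->refl->D->L'->C->R'->E->plug->E
Char 8 ('A'): step: R->5, L=6; A->plug->A->R->D->L->B->refl->H->L'->G->R'->H->plug->H
Char 9 ('F'): step: R->6, L=6; F->plug->C->R->A->L->G->refl->C->L'->B->R'->A->plug->A
Char 10 ('G'): step: R->7, L=6; G->plug->G->R->B->L->C->refl->G->L'->A->R'->H->plug->H
Char 11 ('F'): step: R->0, L->7 (L advanced); F->plug->C->R->B->L->C->refl->G->L'->F->R'->H->plug->H
Char 12 ('A'): step: R->1, L=7; A->plug->A->R->D->L->D->refl->E->L'->G->R'->F->plug->C
Final: ciphertext=BAHCAGEHAHHC, RIGHT=1, LEFT=7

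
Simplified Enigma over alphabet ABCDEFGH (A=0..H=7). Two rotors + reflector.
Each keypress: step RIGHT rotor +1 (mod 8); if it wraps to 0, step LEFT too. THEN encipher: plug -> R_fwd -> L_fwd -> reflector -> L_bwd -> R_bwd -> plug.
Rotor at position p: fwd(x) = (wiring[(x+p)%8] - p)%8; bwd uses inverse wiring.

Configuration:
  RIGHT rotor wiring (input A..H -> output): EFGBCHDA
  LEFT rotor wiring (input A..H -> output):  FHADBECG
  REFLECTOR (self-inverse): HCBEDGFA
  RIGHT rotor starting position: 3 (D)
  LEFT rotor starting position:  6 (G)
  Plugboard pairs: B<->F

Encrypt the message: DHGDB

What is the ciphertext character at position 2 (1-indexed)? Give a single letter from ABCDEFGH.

Char 1 ('D'): step: R->4, L=6; D->plug->D->R->E->L->C->refl->B->L'->D->R'->B->plug->F
Char 2 ('H'): step: R->5, L=6; H->plug->H->R->F->L->F->refl->G->L'->H->R'->D->plug->D

D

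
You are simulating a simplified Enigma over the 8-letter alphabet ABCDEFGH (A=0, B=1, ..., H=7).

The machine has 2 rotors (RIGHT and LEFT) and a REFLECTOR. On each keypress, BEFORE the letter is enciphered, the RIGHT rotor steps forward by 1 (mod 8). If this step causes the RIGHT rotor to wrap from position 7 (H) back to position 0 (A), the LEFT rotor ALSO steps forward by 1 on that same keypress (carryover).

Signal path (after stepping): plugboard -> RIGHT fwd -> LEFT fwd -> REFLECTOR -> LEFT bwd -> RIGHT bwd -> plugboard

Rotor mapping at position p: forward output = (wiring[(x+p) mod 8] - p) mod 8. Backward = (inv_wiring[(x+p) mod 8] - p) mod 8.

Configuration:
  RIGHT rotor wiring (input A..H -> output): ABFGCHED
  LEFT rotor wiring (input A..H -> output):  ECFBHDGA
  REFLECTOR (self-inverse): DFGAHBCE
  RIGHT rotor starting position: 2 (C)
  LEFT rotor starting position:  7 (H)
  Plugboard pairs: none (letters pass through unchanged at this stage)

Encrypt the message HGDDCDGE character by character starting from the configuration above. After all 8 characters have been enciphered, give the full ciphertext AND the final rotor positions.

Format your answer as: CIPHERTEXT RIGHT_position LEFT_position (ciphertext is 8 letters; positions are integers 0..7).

Char 1 ('H'): step: R->3, L=7; H->plug->H->R->C->L->D->refl->A->L'->F->R'->F->plug->F
Char 2 ('G'): step: R->4, L=7; G->plug->G->R->B->L->F->refl->B->L'->A->R'->C->plug->C
Char 3 ('D'): step: R->5, L=7; D->plug->D->R->D->L->G->refl->C->L'->E->R'->E->plug->E
Char 4 ('D'): step: R->6, L=7; D->plug->D->R->D->L->G->refl->C->L'->E->R'->G->plug->G
Char 5 ('C'): step: R->7, L=7; C->plug->C->R->C->L->D->refl->A->L'->F->R'->H->plug->H
Char 6 ('D'): step: R->0, L->0 (L advanced); D->plug->D->R->G->L->G->refl->C->L'->B->R'->B->plug->B
Char 7 ('G'): step: R->1, L=0; G->plug->G->R->C->L->F->refl->B->L'->D->R'->F->plug->F
Char 8 ('E'): step: R->2, L=0; E->plug->E->R->C->L->F->refl->B->L'->D->R'->A->plug->A
Final: ciphertext=FCEGHBFA, RIGHT=2, LEFT=0

Answer: FCEGHBFA 2 0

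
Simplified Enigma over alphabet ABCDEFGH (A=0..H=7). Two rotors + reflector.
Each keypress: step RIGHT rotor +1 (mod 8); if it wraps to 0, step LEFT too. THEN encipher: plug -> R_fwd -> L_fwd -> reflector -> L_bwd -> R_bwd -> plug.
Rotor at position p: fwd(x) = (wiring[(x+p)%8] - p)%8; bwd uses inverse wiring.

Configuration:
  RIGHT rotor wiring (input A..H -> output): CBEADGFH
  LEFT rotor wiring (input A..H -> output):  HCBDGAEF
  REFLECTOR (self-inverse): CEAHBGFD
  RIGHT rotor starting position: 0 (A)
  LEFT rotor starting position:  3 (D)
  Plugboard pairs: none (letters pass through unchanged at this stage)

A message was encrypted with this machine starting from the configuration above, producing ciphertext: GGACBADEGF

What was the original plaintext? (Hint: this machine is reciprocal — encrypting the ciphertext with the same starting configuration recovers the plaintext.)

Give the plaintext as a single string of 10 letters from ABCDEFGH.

Char 1 ('G'): step: R->1, L=3; G->plug->G->R->G->L->H->refl->D->L'->B->R'->H->plug->H
Char 2 ('G'): step: R->2, L=3; G->plug->G->R->A->L->A->refl->C->L'->E->R'->D->plug->D
Char 3 ('A'): step: R->3, L=3; A->plug->A->R->F->L->E->refl->B->L'->D->R'->C->plug->C
Char 4 ('C'): step: R->4, L=3; C->plug->C->R->B->L->D->refl->H->L'->G->R'->E->plug->E
Char 5 ('B'): step: R->5, L=3; B->plug->B->R->A->L->A->refl->C->L'->E->R'->E->plug->E
Char 6 ('A'): step: R->6, L=3; A->plug->A->R->H->L->G->refl->F->L'->C->R'->F->plug->F
Char 7 ('D'): step: R->7, L=3; D->plug->D->R->F->L->E->refl->B->L'->D->R'->B->plug->B
Char 8 ('E'): step: R->0, L->4 (L advanced); E->plug->E->R->D->L->B->refl->E->L'->B->R'->B->plug->B
Char 9 ('G'): step: R->1, L=4; G->plug->G->R->G->L->F->refl->G->L'->F->R'->E->plug->E
Char 10 ('F'): step: R->2, L=4; F->plug->F->R->F->L->G->refl->F->L'->G->R'->B->plug->B

Answer: HDCEEFBBEB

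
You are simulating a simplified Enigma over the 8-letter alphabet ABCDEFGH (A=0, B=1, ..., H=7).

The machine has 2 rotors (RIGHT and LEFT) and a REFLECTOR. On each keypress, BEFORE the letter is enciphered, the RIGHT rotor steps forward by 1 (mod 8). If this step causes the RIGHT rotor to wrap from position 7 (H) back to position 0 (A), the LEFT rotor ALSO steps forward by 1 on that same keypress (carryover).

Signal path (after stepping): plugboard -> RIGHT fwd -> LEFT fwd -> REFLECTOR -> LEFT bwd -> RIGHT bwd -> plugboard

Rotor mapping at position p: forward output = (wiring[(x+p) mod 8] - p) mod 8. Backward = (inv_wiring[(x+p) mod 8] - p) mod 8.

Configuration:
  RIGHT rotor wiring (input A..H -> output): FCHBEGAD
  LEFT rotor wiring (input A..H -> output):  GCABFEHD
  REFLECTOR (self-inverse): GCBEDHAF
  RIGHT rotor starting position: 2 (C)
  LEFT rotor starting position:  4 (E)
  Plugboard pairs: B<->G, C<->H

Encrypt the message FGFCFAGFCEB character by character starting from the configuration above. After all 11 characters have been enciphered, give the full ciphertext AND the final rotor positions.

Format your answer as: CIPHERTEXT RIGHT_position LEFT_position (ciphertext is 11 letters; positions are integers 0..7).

Answer: AFHDCFEBEBD 5 5

Derivation:
Char 1 ('F'): step: R->3, L=4; F->plug->F->R->C->L->D->refl->E->L'->G->R'->A->plug->A
Char 2 ('G'): step: R->4, L=4; G->plug->B->R->C->L->D->refl->E->L'->G->R'->F->plug->F
Char 3 ('F'): step: R->5, L=4; F->plug->F->R->C->L->D->refl->E->L'->G->R'->C->plug->H
Char 4 ('C'): step: R->6, L=4; C->plug->H->R->A->L->B->refl->C->L'->E->R'->D->plug->D
Char 5 ('F'): step: R->7, L=4; F->plug->F->R->F->L->G->refl->A->L'->B->R'->H->plug->C
Char 6 ('A'): step: R->0, L->5 (L advanced); A->plug->A->R->F->L->D->refl->E->L'->G->R'->F->plug->F
Char 7 ('G'): step: R->1, L=5; G->plug->B->R->G->L->E->refl->D->L'->F->R'->E->plug->E
Char 8 ('F'): step: R->2, L=5; F->plug->F->R->B->L->C->refl->B->L'->D->R'->G->plug->B
Char 9 ('C'): step: R->3, L=5; C->plug->H->R->E->L->F->refl->H->L'->A->R'->E->plug->E
Char 10 ('E'): step: R->4, L=5; E->plug->E->R->B->L->C->refl->B->L'->D->R'->G->plug->B
Char 11 ('B'): step: R->5, L=5; B->plug->G->R->E->L->F->refl->H->L'->A->R'->D->plug->D
Final: ciphertext=AFHDCFEBEBD, RIGHT=5, LEFT=5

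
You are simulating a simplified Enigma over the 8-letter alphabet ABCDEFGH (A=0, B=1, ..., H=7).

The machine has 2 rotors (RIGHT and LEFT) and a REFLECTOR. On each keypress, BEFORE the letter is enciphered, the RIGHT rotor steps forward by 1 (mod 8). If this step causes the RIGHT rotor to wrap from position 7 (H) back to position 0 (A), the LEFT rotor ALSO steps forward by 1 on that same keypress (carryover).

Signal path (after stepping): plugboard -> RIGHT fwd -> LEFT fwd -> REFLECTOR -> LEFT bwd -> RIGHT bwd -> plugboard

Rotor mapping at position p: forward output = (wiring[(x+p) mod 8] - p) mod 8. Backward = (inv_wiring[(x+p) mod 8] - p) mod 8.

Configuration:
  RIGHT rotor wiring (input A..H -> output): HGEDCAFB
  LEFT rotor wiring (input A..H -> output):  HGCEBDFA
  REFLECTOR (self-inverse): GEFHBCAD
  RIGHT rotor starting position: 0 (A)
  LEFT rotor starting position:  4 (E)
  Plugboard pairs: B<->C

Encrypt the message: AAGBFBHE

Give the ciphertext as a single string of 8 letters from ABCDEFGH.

Answer: GEDCGGBC

Derivation:
Char 1 ('A'): step: R->1, L=4; A->plug->A->R->F->L->C->refl->F->L'->A->R'->G->plug->G
Char 2 ('A'): step: R->2, L=4; A->plug->A->R->C->L->B->refl->E->L'->D->R'->E->plug->E
Char 3 ('G'): step: R->3, L=4; G->plug->G->R->D->L->E->refl->B->L'->C->R'->D->plug->D
Char 4 ('B'): step: R->4, L=4; B->plug->C->R->B->L->H->refl->D->L'->E->R'->B->plug->C
Char 5 ('F'): step: R->5, L=4; F->plug->F->R->H->L->A->refl->G->L'->G->R'->G->plug->G
Char 6 ('B'): step: R->6, L=4; B->plug->C->R->B->L->H->refl->D->L'->E->R'->G->plug->G
Char 7 ('H'): step: R->7, L=4; H->plug->H->R->G->L->G->refl->A->L'->H->R'->C->plug->B
Char 8 ('E'): step: R->0, L->5 (L advanced); E->plug->E->R->C->L->D->refl->H->L'->G->R'->B->plug->C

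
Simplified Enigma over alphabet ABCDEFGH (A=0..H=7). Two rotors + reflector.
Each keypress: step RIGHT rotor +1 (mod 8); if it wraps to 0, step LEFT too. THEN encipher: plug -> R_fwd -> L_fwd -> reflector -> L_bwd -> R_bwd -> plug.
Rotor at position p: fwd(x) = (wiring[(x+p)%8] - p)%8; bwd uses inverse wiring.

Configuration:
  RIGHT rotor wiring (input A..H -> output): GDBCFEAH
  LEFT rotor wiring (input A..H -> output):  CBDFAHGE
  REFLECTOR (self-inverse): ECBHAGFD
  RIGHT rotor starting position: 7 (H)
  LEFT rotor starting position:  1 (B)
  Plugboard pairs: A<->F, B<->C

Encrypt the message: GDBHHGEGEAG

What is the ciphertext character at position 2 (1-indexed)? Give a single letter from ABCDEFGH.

Char 1 ('G'): step: R->0, L->2 (L advanced); G->plug->G->R->A->L->B->refl->C->L'->F->R'->E->plug->E
Char 2 ('D'): step: R->1, L=2; D->plug->D->R->E->L->E->refl->A->L'->G->R'->G->plug->G

G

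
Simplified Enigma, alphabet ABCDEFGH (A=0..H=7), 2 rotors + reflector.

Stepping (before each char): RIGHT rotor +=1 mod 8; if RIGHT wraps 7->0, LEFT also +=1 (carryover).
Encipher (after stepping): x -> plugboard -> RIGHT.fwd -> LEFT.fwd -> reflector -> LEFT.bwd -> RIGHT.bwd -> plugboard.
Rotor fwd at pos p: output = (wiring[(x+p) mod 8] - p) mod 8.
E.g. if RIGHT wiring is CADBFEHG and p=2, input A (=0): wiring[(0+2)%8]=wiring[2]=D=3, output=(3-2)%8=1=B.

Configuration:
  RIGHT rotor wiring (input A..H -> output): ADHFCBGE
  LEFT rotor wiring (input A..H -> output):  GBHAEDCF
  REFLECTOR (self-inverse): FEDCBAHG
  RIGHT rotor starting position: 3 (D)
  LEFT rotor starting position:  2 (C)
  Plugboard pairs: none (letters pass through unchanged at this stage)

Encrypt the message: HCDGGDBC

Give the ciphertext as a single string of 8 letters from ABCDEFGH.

Char 1 ('H'): step: R->4, L=2; H->plug->H->R->B->L->G->refl->H->L'->H->R'->F->plug->F
Char 2 ('C'): step: R->5, L=2; C->plug->C->R->H->L->H->refl->G->L'->B->R'->B->plug->B
Char 3 ('D'): step: R->6, L=2; D->plug->D->R->F->L->D->refl->C->L'->C->R'->C->plug->C
Char 4 ('G'): step: R->7, L=2; G->plug->G->R->C->L->C->refl->D->L'->F->R'->A->plug->A
Char 5 ('G'): step: R->0, L->3 (L advanced); G->plug->G->R->G->L->G->refl->H->L'->D->R'->B->plug->B
Char 6 ('D'): step: R->1, L=3; D->plug->D->R->B->L->B->refl->E->L'->H->R'->H->plug->H
Char 7 ('B'): step: R->2, L=3; B->plug->B->R->D->L->H->refl->G->L'->G->R'->G->plug->G
Char 8 ('C'): step: R->3, L=3; C->plug->C->R->G->L->G->refl->H->L'->D->R'->D->plug->D

Answer: FBCABHGD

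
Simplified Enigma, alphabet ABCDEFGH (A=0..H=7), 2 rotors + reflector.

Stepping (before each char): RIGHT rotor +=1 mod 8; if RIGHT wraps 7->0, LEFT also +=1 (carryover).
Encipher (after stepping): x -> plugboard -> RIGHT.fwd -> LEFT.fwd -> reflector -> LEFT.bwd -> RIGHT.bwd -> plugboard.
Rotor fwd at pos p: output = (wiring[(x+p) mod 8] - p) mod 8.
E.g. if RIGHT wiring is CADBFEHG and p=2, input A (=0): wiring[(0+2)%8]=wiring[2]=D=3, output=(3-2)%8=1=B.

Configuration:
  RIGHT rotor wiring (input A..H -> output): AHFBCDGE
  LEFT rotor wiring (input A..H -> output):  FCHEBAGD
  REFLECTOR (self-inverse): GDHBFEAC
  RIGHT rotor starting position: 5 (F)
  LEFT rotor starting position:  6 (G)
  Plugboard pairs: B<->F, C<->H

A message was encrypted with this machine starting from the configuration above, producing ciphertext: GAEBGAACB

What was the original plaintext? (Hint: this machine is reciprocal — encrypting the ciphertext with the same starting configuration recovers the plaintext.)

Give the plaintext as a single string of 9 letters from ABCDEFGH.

Char 1 ('G'): step: R->6, L=6; G->plug->G->R->E->L->B->refl->D->L'->G->R'->B->plug->F
Char 2 ('A'): step: R->7, L=6; A->plug->A->R->F->L->G->refl->A->L'->A->R'->C->plug->H
Char 3 ('E'): step: R->0, L->7 (L advanced); E->plug->E->R->C->L->D->refl->B->L'->G->R'->G->plug->G
Char 4 ('B'): step: R->1, L=7; B->plug->F->R->F->L->C->refl->H->L'->H->R'->H->plug->C
Char 5 ('G'): step: R->2, L=7; G->plug->G->R->G->L->B->refl->D->L'->C->R'->F->plug->B
Char 6 ('A'): step: R->3, L=7; A->plug->A->R->G->L->B->refl->D->L'->C->R'->H->plug->C
Char 7 ('A'): step: R->4, L=7; A->plug->A->R->G->L->B->refl->D->L'->C->R'->C->plug->H
Char 8 ('C'): step: R->5, L=7; C->plug->H->R->F->L->C->refl->H->L'->H->R'->C->plug->H
Char 9 ('B'): step: R->6, L=7; B->plug->F->R->D->L->A->refl->G->L'->B->R'->D->plug->D

Answer: FHGCBCHHD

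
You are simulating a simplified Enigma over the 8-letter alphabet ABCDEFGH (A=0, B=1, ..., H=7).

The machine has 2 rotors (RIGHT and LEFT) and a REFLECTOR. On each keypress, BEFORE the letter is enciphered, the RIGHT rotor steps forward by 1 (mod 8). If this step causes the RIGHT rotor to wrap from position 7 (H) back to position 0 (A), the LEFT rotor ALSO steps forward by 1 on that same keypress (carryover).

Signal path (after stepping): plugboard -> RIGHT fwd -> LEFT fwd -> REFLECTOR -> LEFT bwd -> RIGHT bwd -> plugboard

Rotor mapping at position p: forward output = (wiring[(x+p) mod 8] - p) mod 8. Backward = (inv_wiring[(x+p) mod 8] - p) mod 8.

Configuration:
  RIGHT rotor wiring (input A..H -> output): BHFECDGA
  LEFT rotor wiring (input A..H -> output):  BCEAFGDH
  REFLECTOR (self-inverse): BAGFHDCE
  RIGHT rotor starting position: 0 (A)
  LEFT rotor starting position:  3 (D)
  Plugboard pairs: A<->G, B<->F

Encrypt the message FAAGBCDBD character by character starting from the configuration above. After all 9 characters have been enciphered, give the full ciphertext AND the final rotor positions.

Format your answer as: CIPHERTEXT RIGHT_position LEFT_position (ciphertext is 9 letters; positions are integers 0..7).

Answer: GGBDEEADB 1 4

Derivation:
Char 1 ('F'): step: R->1, L=3; F->plug->B->R->E->L->E->refl->H->L'->G->R'->A->plug->G
Char 2 ('A'): step: R->2, L=3; A->plug->G->R->H->L->B->refl->A->L'->D->R'->A->plug->G
Char 3 ('A'): step: R->3, L=3; A->plug->G->R->E->L->E->refl->H->L'->G->R'->F->plug->B
Char 4 ('G'): step: R->4, L=3; G->plug->A->R->G->L->H->refl->E->L'->E->R'->D->plug->D
Char 5 ('B'): step: R->5, L=3; B->plug->F->R->A->L->F->refl->D->L'->C->R'->E->plug->E
Char 6 ('C'): step: R->6, L=3; C->plug->C->R->D->L->A->refl->B->L'->H->R'->E->plug->E
Char 7 ('D'): step: R->7, L=3; D->plug->D->R->G->L->H->refl->E->L'->E->R'->G->plug->A
Char 8 ('B'): step: R->0, L->4 (L advanced); B->plug->F->R->D->L->D->refl->F->L'->E->R'->D->plug->D
Char 9 ('D'): step: R->1, L=4; D->plug->D->R->B->L->C->refl->G->L'->F->R'->F->plug->B
Final: ciphertext=GGBDEEADB, RIGHT=1, LEFT=4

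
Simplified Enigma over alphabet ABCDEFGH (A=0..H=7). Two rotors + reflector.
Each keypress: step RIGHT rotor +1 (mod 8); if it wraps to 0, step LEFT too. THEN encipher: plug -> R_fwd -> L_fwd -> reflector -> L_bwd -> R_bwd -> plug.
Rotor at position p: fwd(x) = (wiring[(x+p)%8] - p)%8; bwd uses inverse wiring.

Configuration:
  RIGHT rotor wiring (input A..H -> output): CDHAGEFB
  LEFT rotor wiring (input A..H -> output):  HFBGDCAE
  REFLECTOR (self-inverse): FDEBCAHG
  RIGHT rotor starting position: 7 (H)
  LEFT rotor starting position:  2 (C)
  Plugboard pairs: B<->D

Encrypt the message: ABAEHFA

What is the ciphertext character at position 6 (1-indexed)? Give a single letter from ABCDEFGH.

Char 1 ('A'): step: R->0, L->3 (L advanced); A->plug->A->R->C->L->H->refl->G->L'->H->R'->C->plug->C
Char 2 ('B'): step: R->1, L=3; B->plug->D->R->F->L->E->refl->C->L'->G->R'->B->plug->D
Char 3 ('A'): step: R->2, L=3; A->plug->A->R->F->L->E->refl->C->L'->G->R'->B->plug->D
Char 4 ('E'): step: R->3, L=3; E->plug->E->R->G->L->C->refl->E->L'->F->R'->A->plug->A
Char 5 ('H'): step: R->4, L=3; H->plug->H->R->E->L->B->refl->D->L'->A->R'->B->plug->D
Char 6 ('F'): step: R->5, L=3; F->plug->F->R->C->L->H->refl->G->L'->H->R'->A->plug->A

A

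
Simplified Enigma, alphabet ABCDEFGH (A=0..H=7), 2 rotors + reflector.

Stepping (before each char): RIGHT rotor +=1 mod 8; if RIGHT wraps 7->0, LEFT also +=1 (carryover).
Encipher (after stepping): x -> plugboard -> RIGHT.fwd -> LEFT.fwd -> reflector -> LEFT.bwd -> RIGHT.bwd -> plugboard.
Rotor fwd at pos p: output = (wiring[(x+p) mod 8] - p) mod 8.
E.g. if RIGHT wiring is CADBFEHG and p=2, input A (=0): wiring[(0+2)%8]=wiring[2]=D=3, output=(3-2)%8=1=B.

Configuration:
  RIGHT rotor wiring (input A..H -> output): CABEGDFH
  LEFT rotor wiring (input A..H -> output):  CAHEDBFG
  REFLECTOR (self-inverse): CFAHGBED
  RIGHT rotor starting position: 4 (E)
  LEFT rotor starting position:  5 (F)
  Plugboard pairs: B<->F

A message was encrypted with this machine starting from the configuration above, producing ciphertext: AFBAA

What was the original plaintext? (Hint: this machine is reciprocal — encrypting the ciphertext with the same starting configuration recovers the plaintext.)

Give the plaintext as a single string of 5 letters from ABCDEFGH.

Char 1 ('A'): step: R->5, L=5; A->plug->A->R->G->L->H->refl->D->L'->E->R'->F->plug->B
Char 2 ('F'): step: R->6, L=5; F->plug->B->R->B->L->A->refl->C->L'->F->R'->H->plug->H
Char 3 ('B'): step: R->7, L=5; B->plug->F->R->H->L->G->refl->E->L'->A->R'->A->plug->A
Char 4 ('A'): step: R->0, L->6 (L advanced); A->plug->A->R->C->L->E->refl->G->L'->F->R'->G->plug->G
Char 5 ('A'): step: R->1, L=6; A->plug->A->R->H->L->D->refl->H->L'->A->R'->B->plug->F

Answer: BHAGF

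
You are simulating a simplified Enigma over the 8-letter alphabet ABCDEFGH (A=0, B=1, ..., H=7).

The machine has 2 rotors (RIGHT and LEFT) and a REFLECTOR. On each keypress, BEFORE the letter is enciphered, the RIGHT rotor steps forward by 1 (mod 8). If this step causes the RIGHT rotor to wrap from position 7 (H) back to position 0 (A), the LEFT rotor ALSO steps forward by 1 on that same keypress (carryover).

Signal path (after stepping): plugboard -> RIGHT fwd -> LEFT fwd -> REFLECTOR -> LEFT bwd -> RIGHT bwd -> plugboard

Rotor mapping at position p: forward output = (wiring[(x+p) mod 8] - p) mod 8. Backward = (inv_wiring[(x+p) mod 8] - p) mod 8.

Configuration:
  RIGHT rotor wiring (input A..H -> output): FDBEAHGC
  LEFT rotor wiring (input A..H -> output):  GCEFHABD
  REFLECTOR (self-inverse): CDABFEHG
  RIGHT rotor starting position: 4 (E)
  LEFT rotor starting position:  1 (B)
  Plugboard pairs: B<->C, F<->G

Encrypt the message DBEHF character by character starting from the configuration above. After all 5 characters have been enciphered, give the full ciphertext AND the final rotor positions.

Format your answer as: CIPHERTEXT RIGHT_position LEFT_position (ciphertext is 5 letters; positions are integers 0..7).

Char 1 ('D'): step: R->5, L=1; D->plug->D->R->A->L->B->refl->D->L'->B->R'->B->plug->C
Char 2 ('B'): step: R->6, L=1; B->plug->C->R->H->L->F->refl->E->L'->C->R'->G->plug->F
Char 3 ('E'): step: R->7, L=1; E->plug->E->R->F->L->A->refl->C->L'->G->R'->B->plug->C
Char 4 ('H'): step: R->0, L->2 (L advanced); H->plug->H->R->C->L->F->refl->E->L'->G->R'->G->plug->F
Char 5 ('F'): step: R->1, L=2; F->plug->G->R->B->L->D->refl->B->L'->F->R'->F->plug->G
Final: ciphertext=CFCFG, RIGHT=1, LEFT=2

Answer: CFCFG 1 2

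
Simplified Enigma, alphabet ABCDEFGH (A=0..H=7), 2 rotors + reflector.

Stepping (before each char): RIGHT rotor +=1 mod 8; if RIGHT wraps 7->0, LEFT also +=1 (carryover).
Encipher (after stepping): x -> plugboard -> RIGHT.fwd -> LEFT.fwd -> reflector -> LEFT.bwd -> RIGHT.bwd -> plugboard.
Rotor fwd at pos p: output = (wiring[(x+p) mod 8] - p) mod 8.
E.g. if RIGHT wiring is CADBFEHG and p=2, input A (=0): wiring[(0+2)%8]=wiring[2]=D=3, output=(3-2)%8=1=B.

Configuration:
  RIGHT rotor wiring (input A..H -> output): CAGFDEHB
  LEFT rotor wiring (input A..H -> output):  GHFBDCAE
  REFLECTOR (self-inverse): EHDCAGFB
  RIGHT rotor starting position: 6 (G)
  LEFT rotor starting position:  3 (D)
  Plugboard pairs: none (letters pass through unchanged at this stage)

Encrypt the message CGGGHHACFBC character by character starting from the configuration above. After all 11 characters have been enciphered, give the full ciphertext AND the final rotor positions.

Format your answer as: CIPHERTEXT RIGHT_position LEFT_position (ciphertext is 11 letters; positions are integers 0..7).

Answer: EHFHAAFGGGH 1 5

Derivation:
Char 1 ('C'): step: R->7, L=3; C->plug->C->R->B->L->A->refl->E->L'->G->R'->E->plug->E
Char 2 ('G'): step: R->0, L->4 (L advanced); G->plug->G->R->H->L->F->refl->G->L'->B->R'->H->plug->H
Char 3 ('G'): step: R->1, L=4; G->plug->G->R->A->L->H->refl->B->L'->G->R'->F->plug->F
Char 4 ('G'): step: R->2, L=4; G->plug->G->R->A->L->H->refl->B->L'->G->R'->H->plug->H
Char 5 ('H'): step: R->3, L=4; H->plug->H->R->D->L->A->refl->E->L'->C->R'->A->plug->A
Char 6 ('H'): step: R->4, L=4; H->plug->H->R->B->L->G->refl->F->L'->H->R'->A->plug->A
Char 7 ('A'): step: R->5, L=4; A->plug->A->R->H->L->F->refl->G->L'->B->R'->F->plug->F
Char 8 ('C'): step: R->6, L=4; C->plug->C->R->E->L->C->refl->D->L'->F->R'->G->plug->G
Char 9 ('F'): step: R->7, L=4; F->plug->F->R->E->L->C->refl->D->L'->F->R'->G->plug->G
Char 10 ('B'): step: R->0, L->5 (L advanced); B->plug->B->R->A->L->F->refl->G->L'->H->R'->G->plug->G
Char 11 ('C'): step: R->1, L=5; C->plug->C->R->E->L->C->refl->D->L'->B->R'->H->plug->H
Final: ciphertext=EHFHAAFGGGH, RIGHT=1, LEFT=5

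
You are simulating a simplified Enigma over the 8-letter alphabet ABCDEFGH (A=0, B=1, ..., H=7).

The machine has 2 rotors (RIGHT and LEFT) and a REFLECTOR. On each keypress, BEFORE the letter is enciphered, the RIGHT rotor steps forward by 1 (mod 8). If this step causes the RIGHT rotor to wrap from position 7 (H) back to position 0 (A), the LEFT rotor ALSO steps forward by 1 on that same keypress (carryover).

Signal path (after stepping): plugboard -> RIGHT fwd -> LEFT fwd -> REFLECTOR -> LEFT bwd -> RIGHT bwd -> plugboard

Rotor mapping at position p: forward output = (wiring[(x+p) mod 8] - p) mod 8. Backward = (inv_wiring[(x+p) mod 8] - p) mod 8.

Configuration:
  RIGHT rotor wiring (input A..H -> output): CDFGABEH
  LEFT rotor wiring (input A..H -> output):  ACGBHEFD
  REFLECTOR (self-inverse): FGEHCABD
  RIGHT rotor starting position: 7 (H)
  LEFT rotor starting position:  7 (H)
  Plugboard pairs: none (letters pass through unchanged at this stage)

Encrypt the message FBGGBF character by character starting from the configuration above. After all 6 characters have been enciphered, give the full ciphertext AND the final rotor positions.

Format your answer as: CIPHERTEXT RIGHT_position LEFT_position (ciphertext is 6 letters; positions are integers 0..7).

Answer: CDCCGE 5 0

Derivation:
Char 1 ('F'): step: R->0, L->0 (L advanced); F->plug->F->R->B->L->C->refl->E->L'->F->R'->C->plug->C
Char 2 ('B'): step: R->1, L=0; B->plug->B->R->E->L->H->refl->D->L'->H->R'->D->plug->D
Char 3 ('G'): step: R->2, L=0; G->plug->G->R->A->L->A->refl->F->L'->G->R'->C->plug->C
Char 4 ('G'): step: R->3, L=0; G->plug->G->R->A->L->A->refl->F->L'->G->R'->C->plug->C
Char 5 ('B'): step: R->4, L=0; B->plug->B->R->F->L->E->refl->C->L'->B->R'->G->plug->G
Char 6 ('F'): step: R->5, L=0; F->plug->F->R->A->L->A->refl->F->L'->G->R'->E->plug->E
Final: ciphertext=CDCCGE, RIGHT=5, LEFT=0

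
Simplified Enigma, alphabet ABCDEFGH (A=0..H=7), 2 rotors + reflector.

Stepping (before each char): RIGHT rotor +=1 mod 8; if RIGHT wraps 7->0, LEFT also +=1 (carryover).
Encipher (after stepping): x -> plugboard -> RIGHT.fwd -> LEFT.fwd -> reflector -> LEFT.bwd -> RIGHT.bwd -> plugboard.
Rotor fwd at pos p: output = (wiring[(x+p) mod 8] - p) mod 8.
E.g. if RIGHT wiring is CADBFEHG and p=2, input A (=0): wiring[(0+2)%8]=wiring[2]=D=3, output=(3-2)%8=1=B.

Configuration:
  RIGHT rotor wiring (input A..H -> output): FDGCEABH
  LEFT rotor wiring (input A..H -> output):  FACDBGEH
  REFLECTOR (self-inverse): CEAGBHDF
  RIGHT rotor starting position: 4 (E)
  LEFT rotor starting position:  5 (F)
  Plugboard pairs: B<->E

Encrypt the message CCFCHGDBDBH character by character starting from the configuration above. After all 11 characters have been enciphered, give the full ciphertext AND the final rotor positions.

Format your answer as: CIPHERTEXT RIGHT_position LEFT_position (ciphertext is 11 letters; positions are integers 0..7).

Answer: ABGFCBGEBGF 7 6

Derivation:
Char 1 ('C'): step: R->5, L=5; C->plug->C->R->C->L->C->refl->A->L'->D->R'->A->plug->A
Char 2 ('C'): step: R->6, L=5; C->plug->C->R->H->L->E->refl->B->L'->A->R'->E->plug->B
Char 3 ('F'): step: R->7, L=5; F->plug->F->R->F->L->F->refl->H->L'->B->R'->G->plug->G
Char 4 ('C'): step: R->0, L->6 (L advanced); C->plug->C->R->G->L->D->refl->G->L'->A->R'->F->plug->F
Char 5 ('H'): step: R->1, L=6; H->plug->H->R->E->L->E->refl->B->L'->B->R'->C->plug->C
Char 6 ('G'): step: R->2, L=6; G->plug->G->R->D->L->C->refl->A->L'->H->R'->E->plug->B
Char 7 ('D'): step: R->3, L=6; D->plug->D->R->G->L->D->refl->G->L'->A->R'->G->plug->G
Char 8 ('B'): step: R->4, L=6; B->plug->E->R->B->L->B->refl->E->L'->E->R'->B->plug->E
Char 9 ('D'): step: R->5, L=6; D->plug->D->R->A->L->G->refl->D->L'->G->R'->E->plug->B
Char 10 ('B'): step: R->6, L=6; B->plug->E->R->A->L->G->refl->D->L'->G->R'->G->plug->G
Char 11 ('H'): step: R->7, L=6; H->plug->H->R->C->L->H->refl->F->L'->F->R'->F->plug->F
Final: ciphertext=ABGFCBGEBGF, RIGHT=7, LEFT=6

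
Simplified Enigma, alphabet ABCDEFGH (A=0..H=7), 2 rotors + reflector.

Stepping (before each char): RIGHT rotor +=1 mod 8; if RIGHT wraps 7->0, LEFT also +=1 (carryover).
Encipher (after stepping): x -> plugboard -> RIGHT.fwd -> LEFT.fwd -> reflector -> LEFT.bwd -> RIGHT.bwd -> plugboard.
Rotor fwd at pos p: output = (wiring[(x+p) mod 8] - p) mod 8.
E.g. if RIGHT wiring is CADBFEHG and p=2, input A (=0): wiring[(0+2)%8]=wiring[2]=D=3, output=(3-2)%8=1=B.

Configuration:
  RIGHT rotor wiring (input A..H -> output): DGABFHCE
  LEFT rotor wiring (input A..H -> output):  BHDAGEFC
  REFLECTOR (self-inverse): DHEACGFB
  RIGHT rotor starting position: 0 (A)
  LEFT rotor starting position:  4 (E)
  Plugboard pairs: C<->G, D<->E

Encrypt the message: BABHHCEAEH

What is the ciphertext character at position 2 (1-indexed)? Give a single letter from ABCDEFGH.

Char 1 ('B'): step: R->1, L=4; B->plug->B->R->H->L->E->refl->C->L'->A->R'->C->plug->G
Char 2 ('A'): step: R->2, L=4; A->plug->A->R->G->L->H->refl->B->L'->C->R'->F->plug->F

F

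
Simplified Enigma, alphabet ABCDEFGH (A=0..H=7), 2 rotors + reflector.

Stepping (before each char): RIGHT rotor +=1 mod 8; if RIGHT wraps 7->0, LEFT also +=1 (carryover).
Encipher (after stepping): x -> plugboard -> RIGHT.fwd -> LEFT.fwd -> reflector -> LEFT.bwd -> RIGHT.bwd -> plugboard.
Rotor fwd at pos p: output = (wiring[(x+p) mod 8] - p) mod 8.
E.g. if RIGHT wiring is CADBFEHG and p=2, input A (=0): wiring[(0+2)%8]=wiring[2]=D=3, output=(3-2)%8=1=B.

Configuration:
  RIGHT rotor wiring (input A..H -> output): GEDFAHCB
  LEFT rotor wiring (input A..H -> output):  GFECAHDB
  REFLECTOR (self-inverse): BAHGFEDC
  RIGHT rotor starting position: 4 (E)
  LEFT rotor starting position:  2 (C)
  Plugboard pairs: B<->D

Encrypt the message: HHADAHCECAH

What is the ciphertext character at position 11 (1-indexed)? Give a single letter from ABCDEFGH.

Char 1 ('H'): step: R->5, L=2; H->plug->H->R->D->L->F->refl->E->L'->G->R'->F->plug->F
Char 2 ('H'): step: R->6, L=2; H->plug->H->R->B->L->A->refl->B->L'->E->R'->A->plug->A
Char 3 ('A'): step: R->7, L=2; A->plug->A->R->C->L->G->refl->D->L'->H->R'->B->plug->D
Char 4 ('D'): step: R->0, L->3 (L advanced); D->plug->B->R->E->L->G->refl->D->L'->F->R'->D->plug->B
Char 5 ('A'): step: R->1, L=3; A->plug->A->R->D->L->A->refl->B->L'->H->R'->D->plug->B
Char 6 ('H'): step: R->2, L=3; H->plug->H->R->C->L->E->refl->F->L'->B->R'->A->plug->A
Char 7 ('C'): step: R->3, L=3; C->plug->C->R->E->L->G->refl->D->L'->F->R'->B->plug->D
Char 8 ('E'): step: R->4, L=3; E->plug->E->R->C->L->E->refl->F->L'->B->R'->H->plug->H
Char 9 ('C'): step: R->5, L=3; C->plug->C->R->E->L->G->refl->D->L'->F->R'->B->plug->D
Char 10 ('A'): step: R->6, L=3; A->plug->A->R->E->L->G->refl->D->L'->F->R'->E->plug->E
Char 11 ('H'): step: R->7, L=3; H->plug->H->R->D->L->A->refl->B->L'->H->R'->B->plug->D

D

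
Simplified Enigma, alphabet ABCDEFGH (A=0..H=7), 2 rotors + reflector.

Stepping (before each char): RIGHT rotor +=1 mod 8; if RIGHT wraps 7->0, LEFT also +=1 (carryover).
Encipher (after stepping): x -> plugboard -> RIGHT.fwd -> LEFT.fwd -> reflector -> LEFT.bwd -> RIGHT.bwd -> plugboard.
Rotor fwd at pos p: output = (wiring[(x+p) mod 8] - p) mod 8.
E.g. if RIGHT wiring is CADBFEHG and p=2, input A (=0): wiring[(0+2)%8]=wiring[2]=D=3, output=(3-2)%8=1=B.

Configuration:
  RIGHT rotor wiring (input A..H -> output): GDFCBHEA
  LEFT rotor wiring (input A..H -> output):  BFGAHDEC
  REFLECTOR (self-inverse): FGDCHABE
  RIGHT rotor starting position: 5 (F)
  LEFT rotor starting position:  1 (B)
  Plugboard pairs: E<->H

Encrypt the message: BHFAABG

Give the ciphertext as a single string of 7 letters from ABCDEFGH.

Char 1 ('B'): step: R->6, L=1; B->plug->B->R->C->L->H->refl->E->L'->A->R'->C->plug->C
Char 2 ('H'): step: R->7, L=1; H->plug->E->R->D->L->G->refl->B->L'->G->R'->D->plug->D
Char 3 ('F'): step: R->0, L->2 (L advanced); F->plug->F->R->H->L->D->refl->C->L'->E->R'->G->plug->G
Char 4 ('A'): step: R->1, L=2; A->plug->A->R->C->L->F->refl->A->L'->F->R'->H->plug->E
Char 5 ('A'): step: R->2, L=2; A->plug->A->R->D->L->B->refl->G->L'->B->R'->H->plug->E
Char 6 ('B'): step: R->3, L=2; B->plug->B->R->G->L->H->refl->E->L'->A->R'->G->plug->G
Char 7 ('G'): step: R->4, L=2; G->plug->G->R->B->L->G->refl->B->L'->D->R'->B->plug->B

Answer: CDGEEGB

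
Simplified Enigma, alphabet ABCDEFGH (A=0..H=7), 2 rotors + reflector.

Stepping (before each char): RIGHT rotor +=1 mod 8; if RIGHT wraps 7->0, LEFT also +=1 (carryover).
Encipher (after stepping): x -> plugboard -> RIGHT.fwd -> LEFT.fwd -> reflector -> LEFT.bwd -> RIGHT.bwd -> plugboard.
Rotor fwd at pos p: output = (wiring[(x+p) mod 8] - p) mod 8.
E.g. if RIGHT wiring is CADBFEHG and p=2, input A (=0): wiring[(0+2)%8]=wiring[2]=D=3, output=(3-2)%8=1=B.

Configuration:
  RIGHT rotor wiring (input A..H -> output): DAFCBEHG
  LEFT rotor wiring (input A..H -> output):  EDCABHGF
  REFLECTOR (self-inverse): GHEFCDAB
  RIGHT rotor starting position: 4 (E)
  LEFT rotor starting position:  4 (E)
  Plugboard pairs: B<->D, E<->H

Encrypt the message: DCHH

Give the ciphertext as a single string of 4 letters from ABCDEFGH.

Answer: AGGA

Derivation:
Char 1 ('D'): step: R->5, L=4; D->plug->B->R->C->L->C->refl->E->L'->H->R'->A->plug->A
Char 2 ('C'): step: R->6, L=4; C->plug->C->R->F->L->H->refl->B->L'->D->R'->G->plug->G
Char 3 ('H'): step: R->7, L=4; H->plug->E->R->D->L->B->refl->H->L'->F->R'->G->plug->G
Char 4 ('H'): step: R->0, L->5 (L advanced); H->plug->E->R->B->L->B->refl->H->L'->D->R'->A->plug->A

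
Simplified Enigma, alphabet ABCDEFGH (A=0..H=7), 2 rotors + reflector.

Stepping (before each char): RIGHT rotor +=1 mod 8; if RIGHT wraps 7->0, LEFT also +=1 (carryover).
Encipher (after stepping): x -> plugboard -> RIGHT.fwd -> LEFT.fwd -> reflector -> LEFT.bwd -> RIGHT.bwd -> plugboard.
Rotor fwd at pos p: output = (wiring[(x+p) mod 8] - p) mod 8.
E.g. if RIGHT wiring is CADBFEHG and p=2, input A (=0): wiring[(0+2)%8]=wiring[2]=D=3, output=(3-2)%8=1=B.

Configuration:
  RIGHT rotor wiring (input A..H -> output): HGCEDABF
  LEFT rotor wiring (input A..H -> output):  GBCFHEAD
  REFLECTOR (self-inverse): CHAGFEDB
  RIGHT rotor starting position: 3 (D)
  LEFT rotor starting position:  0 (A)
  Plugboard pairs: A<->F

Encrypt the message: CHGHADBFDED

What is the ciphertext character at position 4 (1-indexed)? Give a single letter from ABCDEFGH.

Char 1 ('C'): step: R->4, L=0; C->plug->C->R->F->L->E->refl->F->L'->D->R'->E->plug->E
Char 2 ('H'): step: R->5, L=0; H->plug->H->R->G->L->A->refl->C->L'->C->R'->D->plug->D
Char 3 ('G'): step: R->6, L=0; G->plug->G->R->F->L->E->refl->F->L'->D->R'->A->plug->F
Char 4 ('H'): step: R->7, L=0; H->plug->H->R->C->L->C->refl->A->L'->G->R'->A->plug->F

F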